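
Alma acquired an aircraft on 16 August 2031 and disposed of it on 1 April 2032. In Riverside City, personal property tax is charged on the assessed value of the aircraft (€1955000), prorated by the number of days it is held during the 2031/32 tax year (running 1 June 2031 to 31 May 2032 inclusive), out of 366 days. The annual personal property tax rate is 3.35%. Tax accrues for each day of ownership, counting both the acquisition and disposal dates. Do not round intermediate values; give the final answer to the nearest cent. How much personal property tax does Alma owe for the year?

€41156.49

Days held (16 August 2031 – 1 April 2032): 230 out of 366
Tax = €1955000 × 3.35% × 230/366 = €41156.4891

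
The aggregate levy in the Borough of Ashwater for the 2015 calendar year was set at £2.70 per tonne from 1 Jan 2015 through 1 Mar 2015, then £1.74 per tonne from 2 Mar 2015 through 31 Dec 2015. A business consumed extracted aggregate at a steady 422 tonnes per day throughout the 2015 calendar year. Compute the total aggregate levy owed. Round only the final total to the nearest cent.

1 Jan – 1 Mar 2015: 60 days × 422 tonnes/day = 25,320 tonnes at £2.70/tonne → £68364.00
2 Mar – 31 Dec 2015: 305 days × 422 tonnes/day = 128,710 tonnes at £1.74/tonne → £223955.40

£292319.40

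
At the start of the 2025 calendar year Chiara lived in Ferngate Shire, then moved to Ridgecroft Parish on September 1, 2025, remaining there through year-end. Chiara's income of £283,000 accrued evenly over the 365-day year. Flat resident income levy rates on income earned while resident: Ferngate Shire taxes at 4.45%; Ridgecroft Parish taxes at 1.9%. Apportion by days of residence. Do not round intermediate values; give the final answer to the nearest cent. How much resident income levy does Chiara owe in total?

£10,181.41

Ferngate Shire, January 1 – August 31, 2025: 243 days → £283,000 × 4.45% × 243/365 = £8,384.1658
Ridgecroft Parish, September 1 – December 31, 2025: 122 days → £283,000 × 1.9% × 122/365 = £1,797.2438
Total = £10,181.4096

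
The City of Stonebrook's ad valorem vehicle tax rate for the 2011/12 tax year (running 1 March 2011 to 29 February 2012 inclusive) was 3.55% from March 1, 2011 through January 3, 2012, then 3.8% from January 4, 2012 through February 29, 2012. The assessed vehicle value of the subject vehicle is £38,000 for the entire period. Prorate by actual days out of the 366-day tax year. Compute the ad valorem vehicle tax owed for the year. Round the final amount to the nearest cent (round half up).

March 1, 2011 – January 3, 2012: 309 days at 3.55% → £38,000 × 3.55% × 309/366 = £1,138.9098
January 4 – February 29, 2012: 57 days at 3.8% → £38,000 × 3.8% × 57/366 = £224.8852
Total = £1,363.7951

£1,363.80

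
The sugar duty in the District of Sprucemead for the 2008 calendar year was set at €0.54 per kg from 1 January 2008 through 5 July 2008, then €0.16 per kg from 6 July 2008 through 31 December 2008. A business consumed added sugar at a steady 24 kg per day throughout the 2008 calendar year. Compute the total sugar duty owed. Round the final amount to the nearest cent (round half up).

€3,110.88

1 January – 5 July 2008: 187 days × 24 kg/day = 4,488 kg at €0.54/kg → €2,423.52
6 July – 31 December 2008: 179 days × 24 kg/day = 4,296 kg at €0.16/kg → €687.36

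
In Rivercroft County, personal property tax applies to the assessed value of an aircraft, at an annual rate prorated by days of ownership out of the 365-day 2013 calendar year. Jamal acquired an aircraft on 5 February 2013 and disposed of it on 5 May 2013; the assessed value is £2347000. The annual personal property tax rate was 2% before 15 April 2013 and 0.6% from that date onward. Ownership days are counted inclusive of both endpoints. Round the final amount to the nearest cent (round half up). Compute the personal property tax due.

£9683.79

5 February – 14 April 2013: 69 days at 2% → £2347000 × 2% × 69/365 = £8873.5890
15 April – 5 May 2013: 21 days at 0.6% → £2347000 × 0.6% × 21/365 = £810.1973
Total = £9683.7863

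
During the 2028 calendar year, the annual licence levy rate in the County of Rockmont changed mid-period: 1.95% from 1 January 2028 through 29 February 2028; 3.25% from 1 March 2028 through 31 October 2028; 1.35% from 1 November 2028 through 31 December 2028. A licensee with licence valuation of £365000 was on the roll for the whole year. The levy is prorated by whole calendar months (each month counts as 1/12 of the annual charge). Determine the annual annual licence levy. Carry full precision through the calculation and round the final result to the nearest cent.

£9915.83

1 January – 29 February 2028: 2 months at 1.95% → £365000 × 1.95% × 2/12 = £1186.2500
1 March – 31 October 2028: 8 months at 3.25% → £365000 × 3.25% × 8/12 = £7908.3333
1 November – 31 December 2028: 2 months at 1.35% → £365000 × 1.35% × 2/12 = £821.2500
Total = £9915.8333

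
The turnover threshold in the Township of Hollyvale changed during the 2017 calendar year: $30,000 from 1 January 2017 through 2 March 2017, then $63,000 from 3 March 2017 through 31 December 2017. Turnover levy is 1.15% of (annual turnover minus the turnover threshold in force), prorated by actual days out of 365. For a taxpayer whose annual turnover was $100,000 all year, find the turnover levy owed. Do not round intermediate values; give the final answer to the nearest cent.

1 January – 2 March 2017: 61 days, exemption $30,000 → ($100,000 − $30,000) × 1.15% × 61/365 = $134.5342
3 March – 31 December 2017: 304 days, exemption $63,000 → ($100,000 − $63,000) × 1.15% × 304/365 = $354.3890
Total = $488.9233

$488.92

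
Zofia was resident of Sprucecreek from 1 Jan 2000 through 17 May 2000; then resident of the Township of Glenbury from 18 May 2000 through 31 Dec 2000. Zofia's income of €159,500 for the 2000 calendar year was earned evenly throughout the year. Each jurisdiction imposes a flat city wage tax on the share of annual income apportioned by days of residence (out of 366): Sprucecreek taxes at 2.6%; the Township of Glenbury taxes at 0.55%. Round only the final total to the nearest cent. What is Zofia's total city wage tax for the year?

€2,110.11

Sprucecreek, 1 Jan – 17 May 2000: 138 days → €159,500 × 2.6% × 138/366 = €1,563.6230
The Township of Glenbury, 18 May – 31 Dec 2000: 228 days → €159,500 × 0.55% × 228/366 = €546.4836
Total = €2,110.1066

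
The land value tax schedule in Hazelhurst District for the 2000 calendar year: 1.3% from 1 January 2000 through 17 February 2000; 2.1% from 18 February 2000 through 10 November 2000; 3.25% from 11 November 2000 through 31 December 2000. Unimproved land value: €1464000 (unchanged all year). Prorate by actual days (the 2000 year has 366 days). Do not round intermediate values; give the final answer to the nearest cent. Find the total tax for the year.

1 January – 17 February 2000: 48 days at 1.3% → €1464000 × 1.3% × 48/366 = €2496.0000
18 February – 10 November 2000: 267 days at 2.1% → €1464000 × 2.1% × 267/366 = €22428.0000
11 November – 31 December 2000: 51 days at 3.25% → €1464000 × 3.25% × 51/366 = €6630.0000
Total = €31554.0000

€31554.00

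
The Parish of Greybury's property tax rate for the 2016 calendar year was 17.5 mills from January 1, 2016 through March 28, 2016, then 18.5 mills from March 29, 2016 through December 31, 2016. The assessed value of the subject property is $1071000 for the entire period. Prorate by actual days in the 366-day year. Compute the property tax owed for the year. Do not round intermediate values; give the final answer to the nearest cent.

$19555.99

January 1 – March 28, 2016: 88 days at 17.5 mills → $1071000 × 1.75% × 88/366 = $4506.3934
March 29 – December 31, 2016: 278 days at 18.5 mills → $1071000 × 1.85% × 278/366 = $15049.5984
Total = $19555.9918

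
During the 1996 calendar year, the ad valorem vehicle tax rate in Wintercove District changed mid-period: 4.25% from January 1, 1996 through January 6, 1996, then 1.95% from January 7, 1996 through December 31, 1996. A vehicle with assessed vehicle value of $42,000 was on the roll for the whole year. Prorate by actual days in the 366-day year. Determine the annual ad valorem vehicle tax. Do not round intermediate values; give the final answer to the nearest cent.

$834.84

January 1 – January 6, 1996: 6 days at 4.25% → $42,000 × 4.25% × 6/366 = $29.2623
January 7 – December 31, 1996: 360 days at 1.95% → $42,000 × 1.95% × 360/366 = $805.5738
Total = $834.8361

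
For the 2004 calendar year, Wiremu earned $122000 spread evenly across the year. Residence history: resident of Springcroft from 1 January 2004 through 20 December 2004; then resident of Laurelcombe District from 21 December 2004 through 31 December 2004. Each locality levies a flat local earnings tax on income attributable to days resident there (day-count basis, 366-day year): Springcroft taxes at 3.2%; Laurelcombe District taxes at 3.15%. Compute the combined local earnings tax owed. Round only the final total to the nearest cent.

$3902.17

Springcroft, 1 January – 20 December 2004: 355 days → $122000 × 3.2% × 355/366 = $3786.6667
Laurelcombe District, 21 December – 31 December 2004: 11 days → $122000 × 3.15% × 11/366 = $115.5000
Total = $3902.1667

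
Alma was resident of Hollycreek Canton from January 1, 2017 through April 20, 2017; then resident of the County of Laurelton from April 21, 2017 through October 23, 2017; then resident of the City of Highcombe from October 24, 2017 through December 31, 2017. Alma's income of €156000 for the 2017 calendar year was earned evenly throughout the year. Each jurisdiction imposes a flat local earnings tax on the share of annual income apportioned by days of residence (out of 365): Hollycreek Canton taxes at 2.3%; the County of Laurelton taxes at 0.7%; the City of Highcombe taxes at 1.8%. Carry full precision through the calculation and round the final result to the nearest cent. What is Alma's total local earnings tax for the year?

Hollycreek Canton, January 1 – April 20, 2017: 110 days → €156000 × 2.3% × 110/365 = €1081.3151
The County of Laurelton, April 21 – October 23, 2017: 186 days → €156000 × 0.7% × 186/365 = €556.4712
The City of Highcombe, October 24 – December 31, 2017: 69 days → €156000 × 1.8% × 69/365 = €530.8274
Total = €2168.6137

€2168.61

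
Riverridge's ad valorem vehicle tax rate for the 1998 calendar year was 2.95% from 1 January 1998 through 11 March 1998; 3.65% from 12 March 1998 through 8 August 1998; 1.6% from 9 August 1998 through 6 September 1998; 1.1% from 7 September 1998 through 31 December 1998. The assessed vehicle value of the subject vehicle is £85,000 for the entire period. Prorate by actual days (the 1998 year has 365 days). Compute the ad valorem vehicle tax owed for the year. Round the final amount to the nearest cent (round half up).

£2,161.10

1 January – 11 March 1998: 70 days at 2.95% → £85,000 × 2.95% × 70/365 = £480.8904
12 March – 8 August 1998: 150 days at 3.65% → £85,000 × 3.65% × 150/365 = £1,275.0000
9 August – 6 September 1998: 29 days at 1.6% → £85,000 × 1.6% × 29/365 = £108.0548
7 September – 31 December 1998: 116 days at 1.1% → £85,000 × 1.1% × 116/365 = £297.1507
Total = £2,161.0959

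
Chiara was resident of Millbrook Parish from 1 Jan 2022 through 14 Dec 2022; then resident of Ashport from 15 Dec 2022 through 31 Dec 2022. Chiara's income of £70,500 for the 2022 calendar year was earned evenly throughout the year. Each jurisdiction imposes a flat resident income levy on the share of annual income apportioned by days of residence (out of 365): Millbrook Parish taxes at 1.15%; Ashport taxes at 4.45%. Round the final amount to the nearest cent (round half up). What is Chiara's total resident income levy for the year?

Millbrook Parish, 1 Jan – 14 Dec 2022: 348 days → £70,500 × 1.15% × 348/365 = £772.9890
Ashport, 15 Dec – 31 Dec 2022: 17 days → £70,500 × 4.45% × 17/365 = £146.1185
Total = £919.1075

£919.11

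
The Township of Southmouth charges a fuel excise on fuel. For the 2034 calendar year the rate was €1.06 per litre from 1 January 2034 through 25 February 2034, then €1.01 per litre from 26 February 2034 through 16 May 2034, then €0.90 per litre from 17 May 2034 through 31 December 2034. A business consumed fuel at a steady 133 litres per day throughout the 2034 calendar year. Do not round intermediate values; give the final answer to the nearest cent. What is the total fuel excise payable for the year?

1 January – 25 February 2034: 56 days × 133 litres/day = 7,448 litres at €1.06/litre → €7,894.88
26 February – 16 May 2034: 80 days × 133 litres/day = 10,640 litres at €1.01/litre → €10,746.40
17 May – 31 December 2034: 229 days × 133 litres/day = 30,457 litres at €0.90/litre → €27,411.30

€46,052.58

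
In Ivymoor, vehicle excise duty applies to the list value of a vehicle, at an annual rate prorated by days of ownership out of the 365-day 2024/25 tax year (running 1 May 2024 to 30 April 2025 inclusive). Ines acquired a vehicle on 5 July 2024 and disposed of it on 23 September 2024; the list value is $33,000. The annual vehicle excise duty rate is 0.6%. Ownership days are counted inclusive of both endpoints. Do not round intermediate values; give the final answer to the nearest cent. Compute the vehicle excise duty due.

Days held (5 July – 23 September 2024): 81 out of 365
Tax = $33,000 × 0.6% × 81/365 = $43.9397

$43.94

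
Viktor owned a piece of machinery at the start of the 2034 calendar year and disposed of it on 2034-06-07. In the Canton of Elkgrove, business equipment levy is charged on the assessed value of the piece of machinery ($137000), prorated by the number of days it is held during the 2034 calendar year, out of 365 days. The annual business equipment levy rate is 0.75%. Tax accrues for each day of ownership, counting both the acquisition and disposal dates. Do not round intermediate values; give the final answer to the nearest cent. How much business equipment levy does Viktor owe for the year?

Days held (2034-01-01 to 2034-06-07): 158 out of 365
Tax = $137000 × 0.75% × 158/365 = $444.7808

$444.78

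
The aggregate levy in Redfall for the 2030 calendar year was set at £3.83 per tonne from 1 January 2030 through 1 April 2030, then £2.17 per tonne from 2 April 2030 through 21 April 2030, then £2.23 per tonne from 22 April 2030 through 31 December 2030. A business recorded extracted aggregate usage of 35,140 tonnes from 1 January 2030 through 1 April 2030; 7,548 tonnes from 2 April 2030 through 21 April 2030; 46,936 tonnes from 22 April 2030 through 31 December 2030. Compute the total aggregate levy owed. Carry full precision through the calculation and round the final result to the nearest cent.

1 January – 1 April 2030: 35,140 tonnes at £3.83/tonne → £134586.20
2 April – 21 April 2030: 7,548 tonnes at £2.17/tonne → £16379.16
22 April – 31 December 2030: 46,936 tonnes at £2.23/tonne → £104667.28

£255632.64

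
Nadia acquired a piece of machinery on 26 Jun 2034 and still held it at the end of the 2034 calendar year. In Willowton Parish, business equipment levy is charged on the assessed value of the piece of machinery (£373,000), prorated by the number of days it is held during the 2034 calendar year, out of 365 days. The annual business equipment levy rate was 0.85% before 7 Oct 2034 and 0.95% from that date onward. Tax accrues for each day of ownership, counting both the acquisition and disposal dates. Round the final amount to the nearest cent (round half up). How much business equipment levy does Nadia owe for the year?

£1,729.60

26 Jun – 6 Oct 2034: 103 days at 0.85% → £373,000 × 0.85% × 103/365 = £894.6890
7 Oct – 31 Dec 2034: 86 days at 0.95% → £373,000 × 0.95% × 86/365 = £834.9068
Total = £1,729.5959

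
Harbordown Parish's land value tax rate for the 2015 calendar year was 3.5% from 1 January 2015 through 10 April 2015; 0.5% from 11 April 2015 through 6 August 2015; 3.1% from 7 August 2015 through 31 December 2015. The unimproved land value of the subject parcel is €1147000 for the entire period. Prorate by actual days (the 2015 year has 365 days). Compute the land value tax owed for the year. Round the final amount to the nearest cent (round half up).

€27172.90

1 January – 10 April 2015: 100 days at 3.5% → €1147000 × 3.5% × 100/365 = €10998.6301
11 April – 6 August 2015: 118 days at 0.5% → €1147000 × 0.5% × 118/365 = €1854.0548
7 August – 31 December 2015: 147 days at 3.1% → €1147000 × 3.1% × 147/365 = €14320.2164
Total = €27172.9014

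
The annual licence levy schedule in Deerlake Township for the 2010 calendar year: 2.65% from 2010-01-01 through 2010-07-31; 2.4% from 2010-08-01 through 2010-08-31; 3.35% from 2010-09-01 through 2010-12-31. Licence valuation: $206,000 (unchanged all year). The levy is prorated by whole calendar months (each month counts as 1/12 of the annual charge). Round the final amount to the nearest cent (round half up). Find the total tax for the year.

$5,896.75

2010-01-01 to 2010-07-31: 7 months at 2.65% → $206,000 × 2.65% × 7/12 = $3,184.4167
2010-08-01 to 2010-08-31: 1 month at 2.4% → $206,000 × 2.4% × 1/12 = $412.0000
2010-09-01 to 2010-12-31: 4 months at 3.35% → $206,000 × 3.35% × 4/12 = $2,300.3333
Total = $5,896.7500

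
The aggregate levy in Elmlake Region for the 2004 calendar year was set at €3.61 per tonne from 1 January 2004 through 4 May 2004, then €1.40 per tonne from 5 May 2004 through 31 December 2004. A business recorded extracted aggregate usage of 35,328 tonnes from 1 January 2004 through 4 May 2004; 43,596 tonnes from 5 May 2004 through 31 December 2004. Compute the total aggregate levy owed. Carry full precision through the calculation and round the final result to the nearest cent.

€188568.48

1 January – 4 May 2004: 35,328 tonnes at €3.61/tonne → €127534.08
5 May – 31 December 2004: 43,596 tonnes at €1.40/tonne → €61034.40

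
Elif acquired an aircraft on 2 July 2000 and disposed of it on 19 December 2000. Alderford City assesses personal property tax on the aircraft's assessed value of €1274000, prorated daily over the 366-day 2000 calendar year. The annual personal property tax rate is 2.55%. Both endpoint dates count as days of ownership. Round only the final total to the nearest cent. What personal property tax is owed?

Days held (2 July – 19 December 2000): 171 out of 366
Tax = €1274000 × 2.55% × 171/366 = €15178.3525

€15178.35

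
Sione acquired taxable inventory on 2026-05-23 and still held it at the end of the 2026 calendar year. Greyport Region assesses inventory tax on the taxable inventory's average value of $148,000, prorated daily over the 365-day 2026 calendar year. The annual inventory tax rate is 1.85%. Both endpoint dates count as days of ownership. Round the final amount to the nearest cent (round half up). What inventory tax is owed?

Days held (2026-05-23 to 2026-12-31): 223 out of 365
Tax = $148,000 × 1.85% × 223/365 = $1,672.8055

$1,672.81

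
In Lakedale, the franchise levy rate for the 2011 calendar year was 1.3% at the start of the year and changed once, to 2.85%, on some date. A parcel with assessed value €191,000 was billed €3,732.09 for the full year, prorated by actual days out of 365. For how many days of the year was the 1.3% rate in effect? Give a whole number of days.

211 days

Let d = days at the first rate; then 365 − d days at the second rate.
€191,000 × [1.3%·d + 2.85%·(365−d)] / 365 = €3,732.09
Solving gives d = 211, so the new rate took effect on July 31, 2011.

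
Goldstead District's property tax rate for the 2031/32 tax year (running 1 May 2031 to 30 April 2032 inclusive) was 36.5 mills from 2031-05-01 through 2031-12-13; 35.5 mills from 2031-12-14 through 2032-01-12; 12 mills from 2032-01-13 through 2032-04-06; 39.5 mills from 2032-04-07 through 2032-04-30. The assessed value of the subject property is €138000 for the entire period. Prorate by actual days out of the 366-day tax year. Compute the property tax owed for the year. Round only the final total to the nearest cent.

€4267.63

2031-05-01 to 2031-12-13: 227 days at 36.5 mills → €138000 × 3.65% × 227/366 = €3124.0410
2031-12-14 to 2032-01-12: 30 days at 35.5 mills → €138000 × 3.55% × 30/366 = €401.5574
2032-01-13 to 2032-04-06: 85 days at 12 mills → €138000 × 1.2% × 85/366 = €384.5902
2032-04-07 to 2032-04-30: 24 days at 39.5 mills → €138000 × 3.95% × 24/366 = €357.4426
Total = €4267.6311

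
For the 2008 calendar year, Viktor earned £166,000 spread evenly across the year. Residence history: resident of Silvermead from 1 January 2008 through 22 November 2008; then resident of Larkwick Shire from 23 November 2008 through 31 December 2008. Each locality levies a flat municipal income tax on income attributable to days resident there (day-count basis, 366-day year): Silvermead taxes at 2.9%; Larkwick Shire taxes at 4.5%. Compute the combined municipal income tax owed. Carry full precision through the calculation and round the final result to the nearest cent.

Silvermead, 1 January – 22 November 2008: 327 days → £166,000 × 2.9% × 327/366 = £4,301.0328
Larkwick Shire, 23 November – 31 December 2008: 39 days → £166,000 × 4.5% × 39/366 = £795.9836
Total = £5,097.0164

£5,097.02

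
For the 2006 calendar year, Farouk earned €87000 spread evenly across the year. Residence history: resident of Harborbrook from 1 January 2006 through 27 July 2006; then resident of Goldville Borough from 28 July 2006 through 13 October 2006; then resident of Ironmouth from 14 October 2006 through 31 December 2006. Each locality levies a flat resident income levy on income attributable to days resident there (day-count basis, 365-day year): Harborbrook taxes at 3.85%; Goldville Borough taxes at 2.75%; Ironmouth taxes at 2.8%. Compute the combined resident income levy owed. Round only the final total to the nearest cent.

€2947.27

Harborbrook, 1 January – 27 July 2006: 208 days → €87000 × 3.85% × 208/365 = €1908.7562
Goldville Borough, 28 July – 13 October 2006: 78 days → €87000 × 2.75% × 78/365 = €511.2740
Ironmouth, 14 October – 31 December 2006: 79 days → €87000 × 2.8% × 79/365 = €527.2438
Total = €2947.2740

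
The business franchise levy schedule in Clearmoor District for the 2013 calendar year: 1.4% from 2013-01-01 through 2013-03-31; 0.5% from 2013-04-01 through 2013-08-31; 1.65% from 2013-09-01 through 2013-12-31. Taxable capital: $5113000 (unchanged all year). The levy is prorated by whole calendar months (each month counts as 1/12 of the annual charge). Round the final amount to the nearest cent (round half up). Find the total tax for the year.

2013-01-01 to 2013-03-31: 3 months at 1.4% → $5113000 × 1.4% × 3/12 = $17895.5000
2013-04-01 to 2013-08-31: 5 months at 0.5% → $5113000 × 0.5% × 5/12 = $10652.0833
2013-09-01 to 2013-12-31: 4 months at 1.65% → $5113000 × 1.65% × 4/12 = $28121.5000
Total = $56669.0833

$56669.08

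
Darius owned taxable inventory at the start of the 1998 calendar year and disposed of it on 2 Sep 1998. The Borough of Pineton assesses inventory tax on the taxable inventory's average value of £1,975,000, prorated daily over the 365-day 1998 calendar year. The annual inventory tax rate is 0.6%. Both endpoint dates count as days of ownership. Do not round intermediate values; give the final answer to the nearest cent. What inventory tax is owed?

£7,954.11

Days held (1 Jan – 2 Sep 1998): 245 out of 365
Tax = £1,975,000 × 0.6% × 245/365 = £7,954.1096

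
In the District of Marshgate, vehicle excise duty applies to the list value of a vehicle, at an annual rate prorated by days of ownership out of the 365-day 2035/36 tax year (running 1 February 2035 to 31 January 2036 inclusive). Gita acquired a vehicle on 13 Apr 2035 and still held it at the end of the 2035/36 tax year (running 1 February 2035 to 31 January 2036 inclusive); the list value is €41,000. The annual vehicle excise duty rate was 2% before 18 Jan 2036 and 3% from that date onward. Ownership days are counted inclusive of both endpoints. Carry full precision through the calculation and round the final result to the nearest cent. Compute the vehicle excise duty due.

€676.22

13 Apr 2035 – 17 Jan 2036: 280 days at 2% → €41,000 × 2% × 280/365 = €629.0411
18 Jan – 31 Jan 2036: 14 days at 3% → €41,000 × 3% × 14/365 = €47.1781
Total = €676.2192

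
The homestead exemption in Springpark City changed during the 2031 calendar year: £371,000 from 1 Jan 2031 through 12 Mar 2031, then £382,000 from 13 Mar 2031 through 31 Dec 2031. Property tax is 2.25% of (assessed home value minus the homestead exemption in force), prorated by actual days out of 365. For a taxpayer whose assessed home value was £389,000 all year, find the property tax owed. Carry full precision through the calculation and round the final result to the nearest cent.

1 Jan – 12 Mar 2031: 71 days, exemption £371,000 → (£389,000 − £371,000) × 2.25% × 71/365 = £78.7808
13 Mar – 31 Dec 2031: 294 days, exemption £382,000 → (£389,000 − £382,000) × 2.25% × 294/365 = £126.8630
Total = £205.6438

£205.64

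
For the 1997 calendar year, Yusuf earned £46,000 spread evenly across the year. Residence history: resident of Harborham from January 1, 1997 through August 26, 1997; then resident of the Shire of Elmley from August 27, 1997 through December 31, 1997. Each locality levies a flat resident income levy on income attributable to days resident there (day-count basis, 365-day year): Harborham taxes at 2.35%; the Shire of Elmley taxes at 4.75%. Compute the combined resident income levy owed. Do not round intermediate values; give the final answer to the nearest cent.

Harborham, January 1 – August 26, 1997: 238 days → £46,000 × 2.35% × 238/365 = £704.8712
The Shire of Elmley, August 27 – December 31, 1997: 127 days → £46,000 × 4.75% × 127/365 = £760.2603
Total = £1,465.1315

£1,465.13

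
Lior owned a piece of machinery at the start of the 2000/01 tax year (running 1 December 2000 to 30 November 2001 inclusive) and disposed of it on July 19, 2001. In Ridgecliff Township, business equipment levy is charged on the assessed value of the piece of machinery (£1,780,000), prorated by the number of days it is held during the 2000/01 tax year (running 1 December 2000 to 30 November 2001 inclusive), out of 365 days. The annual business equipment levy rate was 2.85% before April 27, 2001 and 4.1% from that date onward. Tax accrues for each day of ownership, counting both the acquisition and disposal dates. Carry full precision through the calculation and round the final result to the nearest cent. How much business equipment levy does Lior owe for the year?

December 1, 2000 – April 26, 2001: 147 days at 2.85% → £1,780,000 × 2.85% × 147/365 = £20,430.9863
April 27 – July 19, 2001: 84 days at 4.1% → £1,780,000 × 4.1% × 84/365 = £16,795.3973
Total = £37,226.3836

£37,226.38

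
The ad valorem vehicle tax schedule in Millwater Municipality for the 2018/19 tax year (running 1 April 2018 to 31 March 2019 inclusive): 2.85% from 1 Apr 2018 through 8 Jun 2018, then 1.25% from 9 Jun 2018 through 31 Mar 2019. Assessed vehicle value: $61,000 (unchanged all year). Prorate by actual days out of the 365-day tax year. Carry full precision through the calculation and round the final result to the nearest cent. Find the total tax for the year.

1 Apr – 8 Jun 2018: 69 days at 2.85% → $61,000 × 2.85% × 69/365 = $328.6479
9 Jun 2018 – 31 Mar 2019: 296 days at 1.25% → $61,000 × 1.25% × 296/365 = $618.3562
Total = $947.0041

$947.00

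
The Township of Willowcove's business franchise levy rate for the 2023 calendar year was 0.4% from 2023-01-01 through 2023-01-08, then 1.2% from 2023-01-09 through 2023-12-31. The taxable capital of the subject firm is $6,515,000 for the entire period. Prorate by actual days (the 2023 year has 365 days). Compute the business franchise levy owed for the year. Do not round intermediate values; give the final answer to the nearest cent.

2023-01-01 to 2023-01-08: 8 days at 0.4% → $6,515,000 × 0.4% × 8/365 = $571.1781
2023-01-09 to 2023-12-31: 357 days at 1.2% → $6,515,000 × 1.2% × 357/365 = $76,466.4658
Total = $77,037.6438

$77,037.64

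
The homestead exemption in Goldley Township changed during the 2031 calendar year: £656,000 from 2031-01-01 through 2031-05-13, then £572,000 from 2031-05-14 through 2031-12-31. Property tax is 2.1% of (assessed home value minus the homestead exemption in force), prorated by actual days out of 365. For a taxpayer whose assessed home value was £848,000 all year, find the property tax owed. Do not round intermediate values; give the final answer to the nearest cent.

£5,153.23

2031-01-01 to 2031-05-13: 133 days, exemption £656,000 → (£848,000 − £656,000) × 2.1% × 133/365 = £1,469.1945
2031-05-14 to 2031-12-31: 232 days, exemption £572,000 → (£848,000 − £572,000) × 2.1% × 232/365 = £3,684.0329
Total = £5,153.2274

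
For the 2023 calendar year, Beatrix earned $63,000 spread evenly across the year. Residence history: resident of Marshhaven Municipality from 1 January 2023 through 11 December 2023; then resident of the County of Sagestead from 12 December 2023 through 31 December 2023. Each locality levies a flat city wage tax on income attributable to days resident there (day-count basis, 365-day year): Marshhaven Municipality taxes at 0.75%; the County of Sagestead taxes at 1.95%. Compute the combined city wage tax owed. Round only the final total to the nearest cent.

Marshhaven Municipality, 1 January – 11 December 2023: 345 days → $63,000 × 0.75% × 345/365 = $446.6096
The County of Sagestead, 12 December – 31 December 2023: 20 days → $63,000 × 1.95% × 20/365 = $67.3151
Total = $513.9247

$513.92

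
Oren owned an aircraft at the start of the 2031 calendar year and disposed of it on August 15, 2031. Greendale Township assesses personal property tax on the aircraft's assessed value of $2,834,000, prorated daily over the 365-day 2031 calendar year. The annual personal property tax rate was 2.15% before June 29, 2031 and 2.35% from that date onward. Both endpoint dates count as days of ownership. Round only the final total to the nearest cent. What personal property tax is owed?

$38,639.45

January 1 – June 28, 2031: 179 days at 2.15% → $2,834,000 × 2.15% × 179/365 = $29,881.2301
June 29 – August 15, 2031: 48 days at 2.35% → $2,834,000 × 2.35% × 48/365 = $8,758.2247
Total = $38,639.4548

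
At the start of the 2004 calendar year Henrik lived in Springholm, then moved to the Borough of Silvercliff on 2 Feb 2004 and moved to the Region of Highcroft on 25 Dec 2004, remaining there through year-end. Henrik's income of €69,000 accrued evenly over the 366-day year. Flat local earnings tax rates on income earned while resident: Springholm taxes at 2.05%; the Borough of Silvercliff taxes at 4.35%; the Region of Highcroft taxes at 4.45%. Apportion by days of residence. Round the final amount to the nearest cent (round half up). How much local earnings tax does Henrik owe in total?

Springholm, 1 Jan – 1 Feb 2004: 32 days → €69,000 × 2.05% × 32/366 = €123.6721
The Borough of Silvercliff, 2 Feb – 24 Dec 2004: 327 days → €69,000 × 4.35% × 327/366 = €2,681.6680
The Region of Highcroft, 25 Dec – 31 Dec 2004: 7 days → €69,000 × 4.45% × 7/366 = €58.7254
Total = €2,864.0656

€2,864.07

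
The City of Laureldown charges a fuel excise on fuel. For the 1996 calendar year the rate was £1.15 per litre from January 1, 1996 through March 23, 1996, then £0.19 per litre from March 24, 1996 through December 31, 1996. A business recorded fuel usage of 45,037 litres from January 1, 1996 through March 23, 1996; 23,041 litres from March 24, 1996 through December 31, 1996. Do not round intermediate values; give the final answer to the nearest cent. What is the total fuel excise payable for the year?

£56170.34

January 1 – March 23, 1996: 45,037 litres at £1.15/litre → £51792.55
March 24 – December 31, 1996: 23,041 litres at £0.19/litre → £4377.79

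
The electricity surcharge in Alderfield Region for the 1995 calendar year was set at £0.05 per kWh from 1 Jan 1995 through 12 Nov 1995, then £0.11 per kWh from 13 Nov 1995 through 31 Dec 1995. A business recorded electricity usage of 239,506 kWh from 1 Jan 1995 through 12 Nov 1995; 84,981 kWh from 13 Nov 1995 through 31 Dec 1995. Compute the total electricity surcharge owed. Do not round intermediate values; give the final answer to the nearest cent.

1 Jan – 12 Nov 1995: 239,506 kWh at £0.05/kWh → £11975.30
13 Nov – 31 Dec 1995: 84,981 kWh at £0.11/kWh → £9347.91

£21323.21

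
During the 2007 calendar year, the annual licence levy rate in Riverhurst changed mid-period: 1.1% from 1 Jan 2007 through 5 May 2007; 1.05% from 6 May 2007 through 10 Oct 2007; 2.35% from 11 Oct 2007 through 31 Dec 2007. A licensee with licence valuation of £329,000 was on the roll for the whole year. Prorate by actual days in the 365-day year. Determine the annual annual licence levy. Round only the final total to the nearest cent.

£4,471.70

1 Jan – 5 May 2007: 125 days at 1.1% → £329,000 × 1.1% × 125/365 = £1,239.3836
6 May – 10 Oct 2007: 158 days at 1.05% → £329,000 × 1.05% × 158/365 = £1,495.3726
11 Oct – 31 Dec 2007: 82 days at 2.35% → £329,000 × 2.35% × 82/365 = £1,736.9397
Total = £4,471.6959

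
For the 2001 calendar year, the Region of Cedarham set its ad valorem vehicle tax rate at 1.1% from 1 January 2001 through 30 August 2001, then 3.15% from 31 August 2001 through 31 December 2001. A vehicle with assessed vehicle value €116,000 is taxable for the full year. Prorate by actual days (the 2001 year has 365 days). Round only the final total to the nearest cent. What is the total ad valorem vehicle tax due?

€2,077.35

1 January – 30 August 2001: 242 days at 1.1% → €116,000 × 1.1% × 242/365 = €846.0055
31 August – 31 December 2001: 123 days at 3.15% → €116,000 × 3.15% × 123/365 = €1,231.3479
Total = €2,077.3534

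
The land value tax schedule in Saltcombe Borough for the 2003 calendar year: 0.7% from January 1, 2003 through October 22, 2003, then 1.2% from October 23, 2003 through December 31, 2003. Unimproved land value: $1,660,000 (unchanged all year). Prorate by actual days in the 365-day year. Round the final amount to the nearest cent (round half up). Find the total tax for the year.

January 1 – October 22, 2003: 295 days at 0.7% → $1,660,000 × 0.7% × 295/365 = $9,391.5068
October 23 – December 31, 2003: 70 days at 1.2% → $1,660,000 × 1.2% × 70/365 = $3,820.2740
Total = $13,211.7808

$13,211.78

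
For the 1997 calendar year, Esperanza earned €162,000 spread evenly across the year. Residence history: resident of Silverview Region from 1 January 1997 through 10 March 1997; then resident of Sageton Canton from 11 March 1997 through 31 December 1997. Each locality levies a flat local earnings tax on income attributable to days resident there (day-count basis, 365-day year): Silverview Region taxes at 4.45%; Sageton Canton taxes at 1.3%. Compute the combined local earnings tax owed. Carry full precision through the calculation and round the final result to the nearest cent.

Silverview Region, 1 January – 10 March 1997: 69 days → €162,000 × 4.45% × 69/365 = €1,362.7973
Sageton Canton, 11 March – 31 December 1997: 296 days → €162,000 × 1.3% × 296/365 = €1,707.8795
Total = €3,070.6767

€3,070.68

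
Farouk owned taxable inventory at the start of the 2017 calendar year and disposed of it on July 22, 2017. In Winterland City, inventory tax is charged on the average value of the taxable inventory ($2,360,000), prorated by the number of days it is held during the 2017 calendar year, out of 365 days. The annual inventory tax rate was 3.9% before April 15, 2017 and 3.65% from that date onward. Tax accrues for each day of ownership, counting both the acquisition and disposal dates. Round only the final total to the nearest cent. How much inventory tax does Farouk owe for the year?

$49,589.10

January 1 – April 14, 2017: 104 days at 3.9% → $2,360,000 × 3.9% × 104/365 = $26,225.0959
April 15 – July 22, 2017: 99 days at 3.65% → $2,360,000 × 3.65% × 99/365 = $23,364.0000
Total = $49,589.0959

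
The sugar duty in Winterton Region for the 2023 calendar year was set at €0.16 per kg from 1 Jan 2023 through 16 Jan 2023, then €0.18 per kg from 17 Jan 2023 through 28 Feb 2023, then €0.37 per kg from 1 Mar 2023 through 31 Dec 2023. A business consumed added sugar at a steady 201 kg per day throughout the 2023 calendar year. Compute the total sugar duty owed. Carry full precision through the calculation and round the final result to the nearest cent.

€24,827.52

1 Jan – 16 Jan 2023: 16 days × 201 kg/day = 3,216 kg at €0.16/kg → €514.56
17 Jan – 28 Feb 2023: 43 days × 201 kg/day = 8,643 kg at €0.18/kg → €1,555.74
1 Mar – 31 Dec 2023: 306 days × 201 kg/day = 61,506 kg at €0.37/kg → €22,757.22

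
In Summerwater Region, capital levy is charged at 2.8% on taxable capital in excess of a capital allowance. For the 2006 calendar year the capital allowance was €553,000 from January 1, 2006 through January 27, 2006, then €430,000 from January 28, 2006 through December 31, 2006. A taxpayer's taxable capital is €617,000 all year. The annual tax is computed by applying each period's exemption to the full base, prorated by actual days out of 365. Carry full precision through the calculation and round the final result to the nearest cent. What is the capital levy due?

January 1 – January 27, 2006: 27 days, exemption €553,000 → (€617,000 − €553,000) × 2.8% × 27/365 = €132.5589
January 28 – December 31, 2006: 338 days, exemption €430,000 → (€617,000 − €430,000) × 2.8% × 338/365 = €4,848.6795
Total = €4,981.2384

€4,981.24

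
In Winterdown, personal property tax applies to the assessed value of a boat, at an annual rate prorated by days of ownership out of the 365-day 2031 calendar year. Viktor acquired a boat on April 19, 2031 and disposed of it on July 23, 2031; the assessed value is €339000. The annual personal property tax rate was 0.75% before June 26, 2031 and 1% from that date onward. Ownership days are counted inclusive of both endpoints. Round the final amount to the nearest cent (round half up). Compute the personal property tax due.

€733.73

April 19 – June 25, 2031: 68 days at 0.75% → €339000 × 0.75% × 68/365 = €473.6712
June 26 – July 23, 2031: 28 days at 1% → €339000 × 1% × 28/365 = €260.0548
Total = €733.7260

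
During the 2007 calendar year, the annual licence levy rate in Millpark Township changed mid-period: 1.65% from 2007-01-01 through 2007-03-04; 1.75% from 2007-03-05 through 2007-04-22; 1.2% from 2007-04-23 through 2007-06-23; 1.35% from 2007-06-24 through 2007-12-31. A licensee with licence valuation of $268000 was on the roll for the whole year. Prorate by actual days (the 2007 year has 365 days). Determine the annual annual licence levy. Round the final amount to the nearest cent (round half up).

2007-01-01 to 2007-03-04: 63 days at 1.65% → $268000 × 1.65% × 63/365 = $763.2493
2007-03-05 to 2007-04-22: 49 days at 1.75% → $268000 × 1.75% × 49/365 = $629.6164
2007-04-23 to 2007-06-23: 62 days at 1.2% → $268000 × 1.2% × 62/365 = $546.2795
2007-06-24 to 2007-12-31: 191 days at 1.35% → $268000 × 1.35% × 191/365 = $1893.2548
Total = $3832.4000

$3832.40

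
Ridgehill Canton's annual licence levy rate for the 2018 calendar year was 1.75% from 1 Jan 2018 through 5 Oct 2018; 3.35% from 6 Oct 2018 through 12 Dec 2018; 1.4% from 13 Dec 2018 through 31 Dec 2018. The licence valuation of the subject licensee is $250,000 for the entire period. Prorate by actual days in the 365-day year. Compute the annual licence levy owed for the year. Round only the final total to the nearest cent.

$5,074.66

1 Jan – 5 Oct 2018: 278 days at 1.75% → $250,000 × 1.75% × 278/365 = $3,332.1918
6 Oct – 12 Dec 2018: 68 days at 3.35% → $250,000 × 3.35% × 68/365 = $1,560.2740
13 Dec – 31 Dec 2018: 19 days at 1.4% → $250,000 × 1.4% × 19/365 = $182.1918
Total = $5,074.6575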